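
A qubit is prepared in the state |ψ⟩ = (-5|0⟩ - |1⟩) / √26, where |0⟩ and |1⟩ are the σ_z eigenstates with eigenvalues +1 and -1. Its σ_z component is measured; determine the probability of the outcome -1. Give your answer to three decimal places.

The -1 outcome corresponds to |1⟩. Its amplitude in |ψ⟩ is -1/√26.
P = |-1|² / 26 = 1/26.

0.038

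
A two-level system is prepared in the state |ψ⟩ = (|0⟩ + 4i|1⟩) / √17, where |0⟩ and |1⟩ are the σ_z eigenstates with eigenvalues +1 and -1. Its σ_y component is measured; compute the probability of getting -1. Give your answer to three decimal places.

0.265

|-y⟩ = (|0⟩ - i|1⟩)/√2, so ⟨-y|ψ⟩ = (-3) / (√2·√17).
P = |-3|² / 34 = 9/34.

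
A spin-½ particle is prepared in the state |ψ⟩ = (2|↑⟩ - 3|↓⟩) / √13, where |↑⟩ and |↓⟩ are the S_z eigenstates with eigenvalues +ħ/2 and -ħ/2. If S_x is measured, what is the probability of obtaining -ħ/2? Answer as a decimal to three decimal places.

0.962

|-x⟩ = (|↑⟩ - |↓⟩)/√2, so ⟨-x|ψ⟩ = (5) / (√2·√13).
P = |5|² / 26 = 25/26.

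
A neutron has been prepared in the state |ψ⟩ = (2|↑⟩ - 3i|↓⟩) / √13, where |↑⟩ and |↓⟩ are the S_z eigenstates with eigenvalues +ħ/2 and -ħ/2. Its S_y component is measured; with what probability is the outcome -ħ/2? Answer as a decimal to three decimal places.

0.962

|-y⟩ = (|↑⟩ - i|↓⟩)/√2, so ⟨-y|ψ⟩ = (5) / (√2·√13).
P = |5|² / 26 = 25/26.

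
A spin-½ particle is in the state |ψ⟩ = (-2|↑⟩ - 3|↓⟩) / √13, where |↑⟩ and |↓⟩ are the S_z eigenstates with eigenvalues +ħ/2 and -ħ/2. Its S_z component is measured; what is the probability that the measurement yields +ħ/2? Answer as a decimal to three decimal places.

0.308

The +ħ/2 outcome corresponds to |↑⟩. Its amplitude in |ψ⟩ is -2/√13.
P = |-2|² / 13 = 4/13.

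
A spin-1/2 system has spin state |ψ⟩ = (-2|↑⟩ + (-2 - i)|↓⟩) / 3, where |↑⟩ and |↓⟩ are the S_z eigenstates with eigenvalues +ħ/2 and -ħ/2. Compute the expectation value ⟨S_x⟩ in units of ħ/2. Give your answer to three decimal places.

0.889

⟨σ_x⟩ = 2 Re(a* b)/(|a|²+|b|²) with a = -2, b = (-2 - i).
a* b = (4 + 2i), so ⟨σ_x⟩ = 8/9.
⟨S_x⟩ = (ħ/2)·⟨σ_x⟩.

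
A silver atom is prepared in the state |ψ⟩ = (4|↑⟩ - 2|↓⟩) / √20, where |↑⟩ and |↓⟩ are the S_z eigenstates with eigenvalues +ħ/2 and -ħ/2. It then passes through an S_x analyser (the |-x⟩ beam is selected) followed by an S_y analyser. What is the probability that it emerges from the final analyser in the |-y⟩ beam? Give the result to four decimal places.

0.4500

First analyser (S_x): P(|-x⟩) = |⟨-x|ψ⟩|² = 36/40.
After stage 1 the state is |-x⟩; P(|-y⟩) = |⟨-y|-x⟩|² = 1/2.
Joint probability = 36/40 × 1/2 = 0.4500.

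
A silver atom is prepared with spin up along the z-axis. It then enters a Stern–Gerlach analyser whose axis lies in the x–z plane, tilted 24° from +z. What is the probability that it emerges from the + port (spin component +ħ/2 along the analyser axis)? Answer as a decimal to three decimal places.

0.957

For spin-½, the probability of finding spin-up along an axis at angle θ to the initial spin direction is cos²(θ/2); spin-down is sin²(θ/2).
θ = 24°, so P = cos²(12°) ≈ 0.957.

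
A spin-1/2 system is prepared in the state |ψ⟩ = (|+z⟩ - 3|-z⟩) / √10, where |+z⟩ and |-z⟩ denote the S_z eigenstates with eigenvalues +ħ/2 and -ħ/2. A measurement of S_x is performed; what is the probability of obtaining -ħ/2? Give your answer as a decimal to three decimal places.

|-x⟩ = (|+z⟩ - |-z⟩)/√2, so ⟨-x|ψ⟩ = (4) / (√2·√10).
P = |4|² / 20 = 16/20.

0.800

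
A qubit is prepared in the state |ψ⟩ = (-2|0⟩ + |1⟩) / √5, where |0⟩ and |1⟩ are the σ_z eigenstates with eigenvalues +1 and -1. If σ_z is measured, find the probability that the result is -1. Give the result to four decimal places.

The -1 outcome corresponds to |1⟩. Its amplitude in |ψ⟩ is 1/√5.
P = |1|² / 5 = 1/5.

0.2000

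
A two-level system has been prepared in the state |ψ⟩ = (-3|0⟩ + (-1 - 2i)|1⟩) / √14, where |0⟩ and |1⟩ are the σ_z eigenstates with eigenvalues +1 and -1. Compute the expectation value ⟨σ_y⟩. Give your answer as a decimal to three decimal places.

0.857

⟨σ_y⟩ = 2 Im(a* b)/(|a|²+|b|²) with a = -3, b = (-1 - 2i).
a* b = (3 + 6i), so ⟨σ_y⟩ = 12/14.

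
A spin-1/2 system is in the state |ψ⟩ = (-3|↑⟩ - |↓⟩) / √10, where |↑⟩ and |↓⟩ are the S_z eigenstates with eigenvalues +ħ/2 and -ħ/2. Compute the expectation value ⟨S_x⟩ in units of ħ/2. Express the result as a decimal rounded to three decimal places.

0.600

⟨σ_x⟩ = 2 Re(a* b)/(|a|²+|b|²) with a = -3, b = -1.
a* b = 3, so ⟨σ_x⟩ = 6/10.
⟨S_x⟩ = (ħ/2)·⟨σ_x⟩.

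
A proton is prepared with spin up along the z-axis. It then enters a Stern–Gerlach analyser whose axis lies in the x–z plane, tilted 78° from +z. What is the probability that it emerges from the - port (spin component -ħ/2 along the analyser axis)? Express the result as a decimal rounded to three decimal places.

For spin-½, the probability of finding spin-up along an axis at angle θ to the initial spin direction is cos²(θ/2); spin-down is sin²(θ/2).
θ = 78°, so P = sin²(39°) ≈ 0.396.

0.396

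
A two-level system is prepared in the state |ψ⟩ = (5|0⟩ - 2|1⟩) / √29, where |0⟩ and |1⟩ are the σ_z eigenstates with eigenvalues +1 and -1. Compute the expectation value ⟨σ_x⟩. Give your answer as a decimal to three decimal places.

-0.690

⟨σ_x⟩ = 2 Re(a* b)/(|a|²+|b|²) with a = 5, b = -2.
a* b = -10, so ⟨σ_x⟩ = -20/29.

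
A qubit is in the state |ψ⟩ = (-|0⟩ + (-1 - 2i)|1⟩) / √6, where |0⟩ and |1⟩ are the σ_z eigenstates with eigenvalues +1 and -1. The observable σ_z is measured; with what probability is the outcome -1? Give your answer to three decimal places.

0.833

The -1 outcome corresponds to |1⟩. Its amplitude in |ψ⟩ is (-1 - 2i)/√6.
P = |-1 - 2i|² / 6 = 5/6.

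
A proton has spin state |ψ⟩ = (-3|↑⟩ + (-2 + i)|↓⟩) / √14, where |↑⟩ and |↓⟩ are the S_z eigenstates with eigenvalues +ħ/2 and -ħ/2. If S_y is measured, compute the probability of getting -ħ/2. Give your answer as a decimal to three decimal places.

0.714

|-y⟩ = (|↑⟩ - i|↓⟩)/√2, so ⟨-y|ψ⟩ = (-4 - 2i) / (√2·√14).
P = |-4 - 2i|² / 28 = 20/28.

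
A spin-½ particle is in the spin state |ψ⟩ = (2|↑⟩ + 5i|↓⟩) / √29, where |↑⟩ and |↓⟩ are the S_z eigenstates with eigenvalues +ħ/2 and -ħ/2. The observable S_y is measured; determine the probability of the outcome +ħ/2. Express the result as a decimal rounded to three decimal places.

|+y⟩ = (|↑⟩ + i|↓⟩)/√2, so ⟨+y|ψ⟩ = (7) / (√2·√29).
P = |7|² / 58 = 49/58.

0.845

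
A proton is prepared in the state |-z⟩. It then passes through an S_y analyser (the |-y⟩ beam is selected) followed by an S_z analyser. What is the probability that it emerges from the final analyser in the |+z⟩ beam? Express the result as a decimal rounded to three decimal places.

First analyser (S_y): from |-z⟩, P(|-y⟩) = 1/2.
After stage 1 the state is |-y⟩; P(|+z⟩) = |⟨+z|-y⟩|² = 1/2.
Joint probability = 1/2 × 1/2 = 0.250.

0.250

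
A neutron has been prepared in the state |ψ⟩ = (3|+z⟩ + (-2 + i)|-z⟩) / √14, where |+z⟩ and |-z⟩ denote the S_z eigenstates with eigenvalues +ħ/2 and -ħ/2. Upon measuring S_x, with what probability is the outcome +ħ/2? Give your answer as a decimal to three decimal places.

|+x⟩ = (|+z⟩ + |-z⟩)/√2, so ⟨+x|ψ⟩ = (1 + i) / (√2·√14).
P = |1 + i|² / 28 = 2/28.

0.071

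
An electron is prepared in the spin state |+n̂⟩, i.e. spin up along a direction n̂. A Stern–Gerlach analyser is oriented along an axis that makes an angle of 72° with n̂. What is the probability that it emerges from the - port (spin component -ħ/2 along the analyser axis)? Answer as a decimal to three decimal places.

0.345

For spin-½, the probability of finding spin-up along an axis at angle θ to the initial spin direction is cos²(θ/2); spin-down is sin²(θ/2).
θ = 72°, so P = sin²(36°) ≈ 0.345.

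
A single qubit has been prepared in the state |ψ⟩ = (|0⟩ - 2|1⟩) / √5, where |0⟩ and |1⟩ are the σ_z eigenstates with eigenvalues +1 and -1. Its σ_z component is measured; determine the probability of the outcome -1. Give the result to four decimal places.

0.8000

The -1 outcome corresponds to |1⟩. Its amplitude in |ψ⟩ is -2/√5.
P = |-2|² / 5 = 4/5.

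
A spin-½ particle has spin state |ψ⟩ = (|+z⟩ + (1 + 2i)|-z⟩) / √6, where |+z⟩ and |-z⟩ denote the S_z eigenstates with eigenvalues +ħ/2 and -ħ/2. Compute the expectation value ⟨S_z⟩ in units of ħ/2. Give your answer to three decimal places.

⟨σ_z⟩ = |a|² - |b|² divided by |a|²+|b|², with a, b the |+z⟩, |-z⟩ amplitudes.
= (1 - 5)/6 = -4/6.
⟨S_z⟩ = (ħ/2)·⟨σ_z⟩.

-0.667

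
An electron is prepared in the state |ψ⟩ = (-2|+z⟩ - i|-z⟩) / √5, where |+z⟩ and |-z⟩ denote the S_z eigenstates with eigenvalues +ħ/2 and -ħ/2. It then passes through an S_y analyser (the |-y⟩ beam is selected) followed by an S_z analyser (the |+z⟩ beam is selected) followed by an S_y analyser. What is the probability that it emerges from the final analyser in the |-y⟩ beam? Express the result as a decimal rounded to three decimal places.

First analyser (S_y): P(|-y⟩) = |⟨-y|ψ⟩|² = 1/10.
After stage 1 the state is |-y⟩; P(|+z⟩) = |⟨+z|-y⟩|² = 1/2.
After stage 2 the state is |+z⟩; P(|-y⟩) = |⟨-y|+z⟩|² = 1/2.
Joint probability = 1/10 × 1/2 × 1/2 = 0.025.

0.025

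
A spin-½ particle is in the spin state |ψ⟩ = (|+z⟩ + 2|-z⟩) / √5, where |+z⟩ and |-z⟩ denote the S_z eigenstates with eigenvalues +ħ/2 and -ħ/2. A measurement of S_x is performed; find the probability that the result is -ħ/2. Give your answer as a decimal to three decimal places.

|-x⟩ = (|+z⟩ - |-z⟩)/√2, so ⟨-x|ψ⟩ = (-1) / (√2·√5).
P = |-1|² / 10 = 1/10.

0.100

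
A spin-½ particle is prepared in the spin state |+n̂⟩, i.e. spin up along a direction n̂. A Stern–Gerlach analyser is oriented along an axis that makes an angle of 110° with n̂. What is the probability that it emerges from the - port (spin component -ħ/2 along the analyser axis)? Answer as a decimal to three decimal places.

0.671

For spin-½, the probability of finding spin-up along an axis at angle θ to the initial spin direction is cos²(θ/2); spin-down is sin²(θ/2).
θ = 110°, so P = sin²(55°) ≈ 0.671.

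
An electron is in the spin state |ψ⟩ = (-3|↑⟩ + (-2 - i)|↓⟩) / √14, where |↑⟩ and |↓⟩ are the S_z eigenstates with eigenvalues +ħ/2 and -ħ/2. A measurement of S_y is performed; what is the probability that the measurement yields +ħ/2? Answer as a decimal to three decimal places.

|+y⟩ = (|↑⟩ + i|↓⟩)/√2, so ⟨+y|ψ⟩ = (-4 + 2i) / (√2·√14).
P = |-4 + 2i|² / 28 = 20/28.

0.714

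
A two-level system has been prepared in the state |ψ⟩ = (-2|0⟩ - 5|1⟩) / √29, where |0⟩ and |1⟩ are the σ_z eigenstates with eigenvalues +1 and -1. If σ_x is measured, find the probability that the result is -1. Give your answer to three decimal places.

|-x⟩ = (|0⟩ - |1⟩)/√2, so ⟨-x|ψ⟩ = (3) / (√2·√29).
P = |3|² / 58 = 9/58.

0.155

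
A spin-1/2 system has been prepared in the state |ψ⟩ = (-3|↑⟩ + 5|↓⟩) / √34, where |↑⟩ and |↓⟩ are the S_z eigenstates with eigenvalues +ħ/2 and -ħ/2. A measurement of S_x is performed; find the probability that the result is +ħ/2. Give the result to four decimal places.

0.0588

|+x⟩ = (|↑⟩ + |↓⟩)/√2, so ⟨+x|ψ⟩ = (2) / (√2·√34).
P = |2|² / 68 = 4/68.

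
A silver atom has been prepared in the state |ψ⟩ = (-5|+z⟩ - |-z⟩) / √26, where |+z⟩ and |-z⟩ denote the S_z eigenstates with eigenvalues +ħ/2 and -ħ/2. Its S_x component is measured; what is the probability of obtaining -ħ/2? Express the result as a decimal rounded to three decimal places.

|-x⟩ = (|+z⟩ - |-z⟩)/√2, so ⟨-x|ψ⟩ = (-4) / (√2·√26).
P = |-4|² / 52 = 16/52.

0.308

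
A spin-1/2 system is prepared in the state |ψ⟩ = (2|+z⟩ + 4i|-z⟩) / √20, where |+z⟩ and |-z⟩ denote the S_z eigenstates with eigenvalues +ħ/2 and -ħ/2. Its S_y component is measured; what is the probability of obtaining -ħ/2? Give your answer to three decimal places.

|-y⟩ = (|+z⟩ - i|-z⟩)/√2, so ⟨-y|ψ⟩ = (-2) / (√2·√20).
P = |-2|² / 40 = 4/40.

0.100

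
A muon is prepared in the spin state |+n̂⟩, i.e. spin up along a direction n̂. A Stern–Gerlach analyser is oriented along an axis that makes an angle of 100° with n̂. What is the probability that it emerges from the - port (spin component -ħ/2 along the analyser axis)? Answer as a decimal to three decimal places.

For spin-½, the probability of finding spin-up along an axis at angle θ to the initial spin direction is cos²(θ/2); spin-down is sin²(θ/2).
θ = 100°, so P = sin²(50°) ≈ 0.587.

0.587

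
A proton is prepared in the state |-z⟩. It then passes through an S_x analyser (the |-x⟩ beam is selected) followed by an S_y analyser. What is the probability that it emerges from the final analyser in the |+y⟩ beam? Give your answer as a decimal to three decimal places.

First analyser (S_x): from |-z⟩, P(|-x⟩) = 1/2.
After stage 1 the state is |-x⟩; P(|+y⟩) = |⟨+y|-x⟩|² = 1/2.
Joint probability = 1/2 × 1/2 = 0.250.

0.250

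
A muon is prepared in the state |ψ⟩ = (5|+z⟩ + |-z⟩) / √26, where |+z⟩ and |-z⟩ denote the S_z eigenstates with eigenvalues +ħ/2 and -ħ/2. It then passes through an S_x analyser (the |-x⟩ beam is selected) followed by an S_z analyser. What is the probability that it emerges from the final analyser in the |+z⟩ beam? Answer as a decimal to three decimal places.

First analyser (S_x): P(|-x⟩) = |⟨-x|ψ⟩|² = 16/52.
After stage 1 the state is |-x⟩; P(|+z⟩) = |⟨+z|-x⟩|² = 1/2.
Joint probability = 16/52 × 1/2 = 0.154.

0.154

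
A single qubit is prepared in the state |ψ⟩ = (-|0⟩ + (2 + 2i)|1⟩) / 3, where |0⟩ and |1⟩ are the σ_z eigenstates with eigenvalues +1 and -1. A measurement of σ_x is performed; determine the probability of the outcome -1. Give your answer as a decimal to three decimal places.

0.722

|-x⟩ = (|0⟩ - |1⟩)/√2, so ⟨-x|ψ⟩ = (-3 - 2i) / (√2·3).
P = |-3 - 2i|² / 18 = 13/18.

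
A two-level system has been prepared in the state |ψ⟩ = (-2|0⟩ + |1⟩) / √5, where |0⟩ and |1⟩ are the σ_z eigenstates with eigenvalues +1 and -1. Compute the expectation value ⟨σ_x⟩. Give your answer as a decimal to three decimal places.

-0.800

⟨σ_x⟩ = 2 Re(a* b)/(|a|²+|b|²) with a = -2, b = 1.
a* b = -2, so ⟨σ_x⟩ = -4/5.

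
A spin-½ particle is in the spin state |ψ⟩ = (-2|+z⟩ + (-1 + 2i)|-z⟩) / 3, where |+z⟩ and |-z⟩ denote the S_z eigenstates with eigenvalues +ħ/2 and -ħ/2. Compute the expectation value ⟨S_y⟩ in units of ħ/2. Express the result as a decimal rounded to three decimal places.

⟨σ_y⟩ = 2 Im(a* b)/(|a|²+|b|²) with a = -2, b = (-1 + 2i).
a* b = (2 - 4i), so ⟨σ_y⟩ = -8/9.
⟨S_y⟩ = (ħ/2)·⟨σ_y⟩.

-0.889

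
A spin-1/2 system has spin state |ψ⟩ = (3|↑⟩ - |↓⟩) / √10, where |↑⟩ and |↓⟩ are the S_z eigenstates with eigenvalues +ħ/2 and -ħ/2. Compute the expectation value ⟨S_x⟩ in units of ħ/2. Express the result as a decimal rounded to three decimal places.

-0.600

⟨σ_x⟩ = 2 Re(a* b)/(|a|²+|b|²) with a = 3, b = -1.
a* b = -3, so ⟨σ_x⟩ = -6/10.
⟨S_x⟩ = (ħ/2)·⟨σ_x⟩.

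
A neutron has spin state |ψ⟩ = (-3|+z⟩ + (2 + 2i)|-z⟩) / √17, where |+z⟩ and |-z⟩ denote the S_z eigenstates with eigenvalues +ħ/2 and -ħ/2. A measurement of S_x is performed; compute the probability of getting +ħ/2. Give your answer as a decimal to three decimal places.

0.147

|+x⟩ = (|+z⟩ + |-z⟩)/√2, so ⟨+x|ψ⟩ = (-1 + 2i) / (√2·√17).
P = |-1 + 2i|² / 34 = 5/34.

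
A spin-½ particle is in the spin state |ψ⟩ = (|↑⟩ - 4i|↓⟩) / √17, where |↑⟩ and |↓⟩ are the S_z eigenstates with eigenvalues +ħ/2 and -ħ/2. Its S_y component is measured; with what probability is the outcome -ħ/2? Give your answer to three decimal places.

0.735

|-y⟩ = (|↑⟩ - i|↓⟩)/√2, so ⟨-y|ψ⟩ = (5) / (√2·√17).
P = |5|² / 34 = 25/34.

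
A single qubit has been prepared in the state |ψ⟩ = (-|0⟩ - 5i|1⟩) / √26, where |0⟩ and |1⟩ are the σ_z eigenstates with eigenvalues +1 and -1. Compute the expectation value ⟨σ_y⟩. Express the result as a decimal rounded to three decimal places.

0.385

⟨σ_y⟩ = 2 Im(a* b)/(|a|²+|b|²) with a = -1, b = -5i.
a* b = 5i, so ⟨σ_y⟩ = 10/26.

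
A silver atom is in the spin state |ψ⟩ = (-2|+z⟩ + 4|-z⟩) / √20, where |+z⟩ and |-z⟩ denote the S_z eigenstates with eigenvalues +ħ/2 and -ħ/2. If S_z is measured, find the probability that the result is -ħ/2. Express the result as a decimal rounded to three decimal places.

The -ħ/2 outcome corresponds to |-z⟩. Its amplitude in |ψ⟩ is 4/√20.
P = |4|² / 20 = 16/20.

0.800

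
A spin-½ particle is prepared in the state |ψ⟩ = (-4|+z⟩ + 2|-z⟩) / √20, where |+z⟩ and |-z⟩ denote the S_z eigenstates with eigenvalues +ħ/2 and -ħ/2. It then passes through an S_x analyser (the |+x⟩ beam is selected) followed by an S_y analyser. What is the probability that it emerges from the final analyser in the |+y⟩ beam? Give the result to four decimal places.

0.0500

First analyser (S_x): P(|+x⟩) = |⟨+x|ψ⟩|² = 4/40.
After stage 1 the state is |+x⟩; P(|+y⟩) = |⟨+y|+x⟩|² = 1/2.
Joint probability = 4/40 × 1/2 = 0.0500.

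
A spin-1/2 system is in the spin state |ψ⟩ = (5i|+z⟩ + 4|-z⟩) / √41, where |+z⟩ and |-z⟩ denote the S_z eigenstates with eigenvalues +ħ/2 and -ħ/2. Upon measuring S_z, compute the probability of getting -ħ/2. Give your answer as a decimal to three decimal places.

The -ħ/2 outcome corresponds to |-z⟩. Its amplitude in |ψ⟩ is 4/√41.
P = |4|² / 41 = 16/41.

0.390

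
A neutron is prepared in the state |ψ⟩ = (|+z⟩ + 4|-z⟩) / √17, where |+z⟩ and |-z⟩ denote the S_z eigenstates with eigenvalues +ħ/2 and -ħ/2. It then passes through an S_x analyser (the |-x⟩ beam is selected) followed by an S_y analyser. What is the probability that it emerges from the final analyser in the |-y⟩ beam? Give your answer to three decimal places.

First analyser (S_x): P(|-x⟩) = |⟨-x|ψ⟩|² = 9/34.
After stage 1 the state is |-x⟩; P(|-y⟩) = |⟨-y|-x⟩|² = 1/2.
Joint probability = 9/34 × 1/2 = 0.132.

0.132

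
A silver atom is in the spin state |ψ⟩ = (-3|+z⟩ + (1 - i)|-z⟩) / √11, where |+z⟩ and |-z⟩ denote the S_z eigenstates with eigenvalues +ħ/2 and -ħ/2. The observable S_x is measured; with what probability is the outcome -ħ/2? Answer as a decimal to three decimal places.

|-x⟩ = (|+z⟩ - |-z⟩)/√2, so ⟨-x|ψ⟩ = (-4 + i) / (√2·√11).
P = |-4 + i|² / 22 = 17/22.

0.773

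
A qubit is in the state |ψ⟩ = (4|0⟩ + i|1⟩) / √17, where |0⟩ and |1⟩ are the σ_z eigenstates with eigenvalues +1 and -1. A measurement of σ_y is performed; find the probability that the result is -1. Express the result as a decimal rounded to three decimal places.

|-y⟩ = (|0⟩ - i|1⟩)/√2, so ⟨-y|ψ⟩ = (3) / (√2·√17).
P = |3|² / 34 = 9/34.

0.265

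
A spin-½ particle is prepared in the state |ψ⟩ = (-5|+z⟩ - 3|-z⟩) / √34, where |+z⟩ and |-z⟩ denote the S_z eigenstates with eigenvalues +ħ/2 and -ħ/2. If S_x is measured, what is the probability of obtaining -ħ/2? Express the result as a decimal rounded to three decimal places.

|-x⟩ = (|+z⟩ - |-z⟩)/√2, so ⟨-x|ψ⟩ = (-2) / (√2·√34).
P = |-2|² / 68 = 4/68.

0.059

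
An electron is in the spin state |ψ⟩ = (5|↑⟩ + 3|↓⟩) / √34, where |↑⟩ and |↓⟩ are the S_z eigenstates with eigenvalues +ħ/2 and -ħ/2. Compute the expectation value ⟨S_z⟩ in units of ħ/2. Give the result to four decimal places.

0.4706

⟨σ_z⟩ = |a|² - |b|² divided by |a|²+|b|², with a, b the |↑⟩, |↓⟩ amplitudes.
= (25 - 9)/34 = 16/34.
⟨S_z⟩ = (ħ/2)·⟨σ_z⟩.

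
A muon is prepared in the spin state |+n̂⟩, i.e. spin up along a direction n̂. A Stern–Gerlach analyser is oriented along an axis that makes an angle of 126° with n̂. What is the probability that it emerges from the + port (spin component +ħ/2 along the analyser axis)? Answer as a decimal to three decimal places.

For spin-½, the probability of finding spin-up along an axis at angle θ to the initial spin direction is cos²(θ/2); spin-down is sin²(θ/2).
θ = 126°, so P = cos²(63°) ≈ 0.206.

0.206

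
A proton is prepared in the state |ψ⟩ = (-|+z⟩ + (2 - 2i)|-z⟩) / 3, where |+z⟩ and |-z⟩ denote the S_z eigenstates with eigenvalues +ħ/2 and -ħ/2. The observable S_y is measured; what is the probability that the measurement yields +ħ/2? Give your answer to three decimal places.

|+y⟩ = (|+z⟩ + i|-z⟩)/√2, so ⟨+y|ψ⟩ = (-3 - 2i) / (√2·3).
P = |-3 - 2i|² / 18 = 13/18.

0.722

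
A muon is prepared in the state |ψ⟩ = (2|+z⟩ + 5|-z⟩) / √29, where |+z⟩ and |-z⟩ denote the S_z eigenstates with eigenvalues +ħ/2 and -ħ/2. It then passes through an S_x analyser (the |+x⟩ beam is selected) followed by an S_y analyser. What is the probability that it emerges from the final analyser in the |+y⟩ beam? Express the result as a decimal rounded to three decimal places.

First analyser (S_x): P(|+x⟩) = |⟨+x|ψ⟩|² = 49/58.
After stage 1 the state is |+x⟩; P(|+y⟩) = |⟨+y|+x⟩|² = 1/2.
Joint probability = 49/58 × 1/2 = 0.422.

0.422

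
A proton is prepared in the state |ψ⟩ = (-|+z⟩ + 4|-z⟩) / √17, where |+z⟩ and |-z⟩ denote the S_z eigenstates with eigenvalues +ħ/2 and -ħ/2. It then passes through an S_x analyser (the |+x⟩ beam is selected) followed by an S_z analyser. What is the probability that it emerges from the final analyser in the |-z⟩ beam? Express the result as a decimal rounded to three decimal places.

First analyser (S_x): P(|+x⟩) = |⟨+x|ψ⟩|² = 9/34.
After stage 1 the state is |+x⟩; P(|-z⟩) = |⟨-z|+x⟩|² = 1/2.
Joint probability = 9/34 × 1/2 = 0.132.

0.132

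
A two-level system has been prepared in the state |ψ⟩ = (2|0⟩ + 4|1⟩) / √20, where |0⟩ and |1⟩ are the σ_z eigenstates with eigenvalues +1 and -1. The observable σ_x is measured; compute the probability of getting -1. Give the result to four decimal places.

|-x⟩ = (|0⟩ - |1⟩)/√2, so ⟨-x|ψ⟩ = (-2) / (√2·√20).
P = |-2|² / 40 = 4/40.

0.1000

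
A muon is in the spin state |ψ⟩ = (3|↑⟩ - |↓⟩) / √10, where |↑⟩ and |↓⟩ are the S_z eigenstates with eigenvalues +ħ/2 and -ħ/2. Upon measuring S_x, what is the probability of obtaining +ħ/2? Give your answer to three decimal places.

|+x⟩ = (|↑⟩ + |↓⟩)/√2, so ⟨+x|ψ⟩ = (2) / (√2·√10).
P = |2|² / 20 = 4/20.

0.200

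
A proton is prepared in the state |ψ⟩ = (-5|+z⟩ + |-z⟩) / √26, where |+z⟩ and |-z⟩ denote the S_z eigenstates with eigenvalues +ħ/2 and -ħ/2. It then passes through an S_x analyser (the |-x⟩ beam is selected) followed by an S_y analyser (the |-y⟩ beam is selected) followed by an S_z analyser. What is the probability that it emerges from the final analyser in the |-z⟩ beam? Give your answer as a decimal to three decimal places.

First analyser (S_x): P(|-x⟩) = |⟨-x|ψ⟩|² = 36/52.
After stage 1 the state is |-x⟩; P(|-y⟩) = |⟨-y|-x⟩|² = 1/2.
After stage 2 the state is |-y⟩; P(|-z⟩) = |⟨-z|-y⟩|² = 1/2.
Joint probability = 36/52 × 1/2 × 1/2 = 0.173.

0.173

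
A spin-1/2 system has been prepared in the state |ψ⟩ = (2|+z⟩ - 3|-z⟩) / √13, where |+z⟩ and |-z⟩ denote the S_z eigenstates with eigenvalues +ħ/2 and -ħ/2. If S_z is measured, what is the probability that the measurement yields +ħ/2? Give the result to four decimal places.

0.3077

The +ħ/2 outcome corresponds to |+z⟩. Its amplitude in |ψ⟩ is 2/√13.
P = |2|² / 13 = 4/13.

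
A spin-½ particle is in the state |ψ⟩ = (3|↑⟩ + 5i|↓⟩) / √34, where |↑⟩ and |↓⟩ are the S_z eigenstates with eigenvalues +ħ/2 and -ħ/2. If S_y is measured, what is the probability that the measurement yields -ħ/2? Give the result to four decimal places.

0.0588

|-y⟩ = (|↑⟩ - i|↓⟩)/√2, so ⟨-y|ψ⟩ = (-2) / (√2·√34).
P = |-2|² / 68 = 4/68.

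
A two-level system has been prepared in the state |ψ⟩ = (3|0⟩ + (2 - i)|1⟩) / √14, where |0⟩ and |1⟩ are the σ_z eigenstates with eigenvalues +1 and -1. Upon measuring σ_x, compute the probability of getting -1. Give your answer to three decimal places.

0.071

|-x⟩ = (|0⟩ - |1⟩)/√2, so ⟨-x|ψ⟩ = (1 + i) / (√2·√14).
P = |1 + i|² / 28 = 2/28.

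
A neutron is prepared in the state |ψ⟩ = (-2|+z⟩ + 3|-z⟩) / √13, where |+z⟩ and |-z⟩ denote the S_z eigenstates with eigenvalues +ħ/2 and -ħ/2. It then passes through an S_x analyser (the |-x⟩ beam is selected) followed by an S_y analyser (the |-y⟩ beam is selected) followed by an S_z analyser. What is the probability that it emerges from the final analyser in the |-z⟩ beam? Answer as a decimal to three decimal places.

0.240

First analyser (S_x): P(|-x⟩) = |⟨-x|ψ⟩|² = 25/26.
After stage 1 the state is |-x⟩; P(|-y⟩) = |⟨-y|-x⟩|² = 1/2.
After stage 2 the state is |-y⟩; P(|-z⟩) = |⟨-z|-y⟩|² = 1/2.
Joint probability = 25/26 × 1/2 × 1/2 = 0.240.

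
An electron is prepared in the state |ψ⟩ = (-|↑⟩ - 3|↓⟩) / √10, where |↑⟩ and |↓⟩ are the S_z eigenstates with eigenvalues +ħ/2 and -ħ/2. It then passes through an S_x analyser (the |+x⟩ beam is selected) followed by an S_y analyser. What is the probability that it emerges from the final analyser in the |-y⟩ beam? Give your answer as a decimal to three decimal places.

First analyser (S_x): P(|+x⟩) = |⟨+x|ψ⟩|² = 16/20.
After stage 1 the state is |+x⟩; P(|-y⟩) = |⟨-y|+x⟩|² = 1/2.
Joint probability = 16/20 × 1/2 = 0.400.

0.400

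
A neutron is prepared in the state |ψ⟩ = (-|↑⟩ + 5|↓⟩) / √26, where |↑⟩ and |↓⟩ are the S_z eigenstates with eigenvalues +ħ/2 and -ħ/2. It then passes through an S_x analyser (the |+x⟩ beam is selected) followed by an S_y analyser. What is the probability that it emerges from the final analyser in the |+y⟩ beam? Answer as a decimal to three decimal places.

0.154

First analyser (S_x): P(|+x⟩) = |⟨+x|ψ⟩|² = 16/52.
After stage 1 the state is |+x⟩; P(|+y⟩) = |⟨+y|+x⟩|² = 1/2.
Joint probability = 16/52 × 1/2 = 0.154.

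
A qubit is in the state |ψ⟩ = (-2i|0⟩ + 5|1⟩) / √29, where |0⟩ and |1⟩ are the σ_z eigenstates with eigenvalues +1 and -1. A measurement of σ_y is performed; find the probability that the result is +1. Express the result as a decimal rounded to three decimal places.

|+y⟩ = (|0⟩ + i|1⟩)/√2, so ⟨+y|ψ⟩ = (-7i) / (√2·√29).
P = |-7i|² / 58 = 49/58.

0.845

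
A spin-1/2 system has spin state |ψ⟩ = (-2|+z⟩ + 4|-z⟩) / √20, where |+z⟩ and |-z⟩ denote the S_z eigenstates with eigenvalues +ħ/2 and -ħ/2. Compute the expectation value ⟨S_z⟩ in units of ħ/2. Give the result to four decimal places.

⟨σ_z⟩ = |a|² - |b|² divided by |a|²+|b|², with a, b the |+z⟩, |-z⟩ amplitudes.
= (4 - 16)/20 = -12/20.
⟨S_z⟩ = (ħ/2)·⟨σ_z⟩.

-0.6000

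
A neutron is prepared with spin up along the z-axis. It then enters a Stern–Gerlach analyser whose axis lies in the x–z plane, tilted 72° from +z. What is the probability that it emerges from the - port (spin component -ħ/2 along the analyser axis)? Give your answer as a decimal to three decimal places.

For spin-½, the probability of finding spin-up along an axis at angle θ to the initial spin direction is cos²(θ/2); spin-down is sin²(θ/2).
θ = 72°, so P = sin²(36°) ≈ 0.345.

0.345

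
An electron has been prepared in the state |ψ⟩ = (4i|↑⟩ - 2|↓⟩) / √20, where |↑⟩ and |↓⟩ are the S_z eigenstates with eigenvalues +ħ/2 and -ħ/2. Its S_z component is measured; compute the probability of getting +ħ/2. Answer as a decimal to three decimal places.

0.800

The +ħ/2 outcome corresponds to |↑⟩. Its amplitude in |ψ⟩ is 4i/√20.
P = |4i|² / 20 = 16/20.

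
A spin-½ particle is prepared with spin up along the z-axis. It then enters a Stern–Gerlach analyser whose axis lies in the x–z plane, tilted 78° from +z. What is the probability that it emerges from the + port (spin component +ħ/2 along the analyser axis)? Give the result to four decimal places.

For spin-½, the probability of finding spin-up along an axis at angle θ to the initial spin direction is cos²(θ/2); spin-down is sin²(θ/2).
θ = 78°, so P = cos²(39°) ≈ 0.6040.

0.6040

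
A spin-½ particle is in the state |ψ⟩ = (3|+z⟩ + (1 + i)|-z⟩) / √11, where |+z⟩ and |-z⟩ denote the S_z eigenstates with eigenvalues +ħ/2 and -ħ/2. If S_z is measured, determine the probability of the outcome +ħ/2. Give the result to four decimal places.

0.8182

The +ħ/2 outcome corresponds to |+z⟩. Its amplitude in |ψ⟩ is 3/√11.
P = |3|² / 11 = 9/11.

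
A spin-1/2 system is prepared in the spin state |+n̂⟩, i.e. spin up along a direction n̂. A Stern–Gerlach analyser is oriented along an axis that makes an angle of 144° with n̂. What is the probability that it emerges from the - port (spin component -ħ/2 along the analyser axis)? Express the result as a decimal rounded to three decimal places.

0.905

For spin-½, the probability of finding spin-up along an axis at angle θ to the initial spin direction is cos²(θ/2); spin-down is sin²(θ/2).
θ = 144°, so P = sin²(72°) ≈ 0.905.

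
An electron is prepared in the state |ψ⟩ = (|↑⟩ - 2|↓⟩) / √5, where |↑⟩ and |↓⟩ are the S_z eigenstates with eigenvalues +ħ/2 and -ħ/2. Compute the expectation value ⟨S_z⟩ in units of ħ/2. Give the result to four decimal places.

⟨σ_z⟩ = |a|² - |b|² divided by |a|²+|b|², with a, b the |↑⟩, |↓⟩ amplitudes.
= (1 - 4)/5 = -3/5.
⟨S_z⟩ = (ħ/2)·⟨σ_z⟩.

-0.6000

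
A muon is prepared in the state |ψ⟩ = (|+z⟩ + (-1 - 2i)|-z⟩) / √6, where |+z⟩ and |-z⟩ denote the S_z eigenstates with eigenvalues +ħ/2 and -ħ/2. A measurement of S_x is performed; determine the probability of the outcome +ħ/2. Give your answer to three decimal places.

|+x⟩ = (|+z⟩ + |-z⟩)/√2, so ⟨+x|ψ⟩ = (-2i) / (√2·√6).
P = |-2i|² / 12 = 4/12.

0.333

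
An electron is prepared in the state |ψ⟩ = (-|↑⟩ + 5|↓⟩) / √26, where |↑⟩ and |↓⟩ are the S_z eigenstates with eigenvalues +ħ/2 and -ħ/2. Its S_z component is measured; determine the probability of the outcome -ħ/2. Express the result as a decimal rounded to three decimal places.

0.962

The -ħ/2 outcome corresponds to |↓⟩. Its amplitude in |ψ⟩ is 5/√26.
P = |5|² / 26 = 25/26.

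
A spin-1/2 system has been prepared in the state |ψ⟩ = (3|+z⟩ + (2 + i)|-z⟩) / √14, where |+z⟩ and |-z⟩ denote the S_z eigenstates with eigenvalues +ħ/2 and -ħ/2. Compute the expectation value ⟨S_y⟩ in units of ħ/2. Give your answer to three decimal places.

⟨σ_y⟩ = 2 Im(a* b)/(|a|²+|b|²) with a = 3, b = (2 + i).
a* b = (6 + 3i), so ⟨σ_y⟩ = 6/14.
⟨S_y⟩ = (ħ/2)·⟨σ_y⟩.

0.429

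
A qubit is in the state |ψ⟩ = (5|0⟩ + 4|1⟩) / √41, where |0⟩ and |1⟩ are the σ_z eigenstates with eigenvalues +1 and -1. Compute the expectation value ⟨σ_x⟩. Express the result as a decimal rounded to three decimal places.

⟨σ_x⟩ = 2 Re(a* b)/(|a|²+|b|²) with a = 5, b = 4.
a* b = 20, so ⟨σ_x⟩ = 40/41.

0.976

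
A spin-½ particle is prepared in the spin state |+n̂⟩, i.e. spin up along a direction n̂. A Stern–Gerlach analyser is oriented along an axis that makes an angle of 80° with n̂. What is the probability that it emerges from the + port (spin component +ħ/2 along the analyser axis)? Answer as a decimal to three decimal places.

0.587

For spin-½, the probability of finding spin-up along an axis at angle θ to the initial spin direction is cos²(θ/2); spin-down is sin²(θ/2).
θ = 80°, so P = cos²(40°) ≈ 0.587.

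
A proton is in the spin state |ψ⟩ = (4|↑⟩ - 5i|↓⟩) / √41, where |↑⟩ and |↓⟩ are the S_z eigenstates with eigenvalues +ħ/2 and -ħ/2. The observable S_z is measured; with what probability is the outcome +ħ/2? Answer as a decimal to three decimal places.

The +ħ/2 outcome corresponds to |↑⟩. Its amplitude in |ψ⟩ is 4/√41.
P = |4|² / 41 = 16/41.

0.390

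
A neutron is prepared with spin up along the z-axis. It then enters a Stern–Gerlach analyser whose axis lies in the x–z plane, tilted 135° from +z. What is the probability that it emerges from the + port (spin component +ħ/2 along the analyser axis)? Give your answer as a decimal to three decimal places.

0.146

For spin-½, the probability of finding spin-up along an axis at angle θ to the initial spin direction is cos²(θ/2); spin-down is sin²(θ/2).
θ = 135°, so P = cos²(67.5°) ≈ 0.146.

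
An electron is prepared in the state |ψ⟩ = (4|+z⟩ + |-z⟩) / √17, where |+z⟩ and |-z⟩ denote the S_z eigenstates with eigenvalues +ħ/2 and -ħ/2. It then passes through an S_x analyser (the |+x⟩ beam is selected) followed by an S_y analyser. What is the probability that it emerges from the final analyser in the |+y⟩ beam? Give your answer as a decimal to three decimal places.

0.368

First analyser (S_x): P(|+x⟩) = |⟨+x|ψ⟩|² = 25/34.
After stage 1 the state is |+x⟩; P(|+y⟩) = |⟨+y|+x⟩|² = 1/2.
Joint probability = 25/34 × 1/2 = 0.368.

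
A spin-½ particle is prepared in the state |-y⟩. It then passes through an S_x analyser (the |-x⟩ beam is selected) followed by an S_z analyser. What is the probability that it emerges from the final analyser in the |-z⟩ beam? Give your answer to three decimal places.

First analyser (S_x): from |-y⟩, P(|-x⟩) = 1/2.
After stage 1 the state is |-x⟩; P(|-z⟩) = |⟨-z|-x⟩|² = 1/2.
Joint probability = 1/2 × 1/2 = 0.250.

0.250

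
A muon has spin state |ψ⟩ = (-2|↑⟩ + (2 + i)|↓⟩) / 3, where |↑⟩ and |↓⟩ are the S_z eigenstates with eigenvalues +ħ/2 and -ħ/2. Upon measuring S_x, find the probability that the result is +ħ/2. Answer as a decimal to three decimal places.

0.056

|+x⟩ = (|↑⟩ + |↓⟩)/√2, so ⟨+x|ψ⟩ = (i) / (√2·3).
P = |i|² / 18 = 1/18.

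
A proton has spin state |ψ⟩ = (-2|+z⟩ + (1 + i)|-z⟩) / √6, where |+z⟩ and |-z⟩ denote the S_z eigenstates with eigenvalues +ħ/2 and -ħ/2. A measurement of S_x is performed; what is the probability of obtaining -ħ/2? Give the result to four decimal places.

|-x⟩ = (|+z⟩ - |-z⟩)/√2, so ⟨-x|ψ⟩ = (-3 - i) / (√2·√6).
P = |-3 - i|² / 12 = 10/12.

0.8333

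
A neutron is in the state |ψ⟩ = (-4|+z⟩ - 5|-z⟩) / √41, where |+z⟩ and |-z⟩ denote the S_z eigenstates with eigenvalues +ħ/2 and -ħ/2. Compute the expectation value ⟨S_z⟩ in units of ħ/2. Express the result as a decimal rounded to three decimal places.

-0.220

⟨σ_z⟩ = |a|² - |b|² divided by |a|²+|b|², with a, b the |+z⟩, |-z⟩ amplitudes.
= (16 - 25)/41 = -9/41.
⟨S_z⟩ = (ħ/2)·⟨σ_z⟩.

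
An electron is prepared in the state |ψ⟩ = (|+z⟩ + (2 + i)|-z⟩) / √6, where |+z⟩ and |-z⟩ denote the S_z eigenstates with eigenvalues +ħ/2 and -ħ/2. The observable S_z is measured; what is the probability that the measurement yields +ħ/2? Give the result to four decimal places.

0.1667

The +ħ/2 outcome corresponds to |+z⟩. Its amplitude in |ψ⟩ is 1/√6.
P = |1|² / 6 = 1/6.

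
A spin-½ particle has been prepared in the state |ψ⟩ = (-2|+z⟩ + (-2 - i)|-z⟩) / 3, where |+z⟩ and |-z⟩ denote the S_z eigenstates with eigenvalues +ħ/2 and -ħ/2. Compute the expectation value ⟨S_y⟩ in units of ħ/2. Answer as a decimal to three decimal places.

⟨σ_y⟩ = 2 Im(a* b)/(|a|²+|b|²) with a = -2, b = (-2 - i).
a* b = (4 + 2i), so ⟨σ_y⟩ = 4/9.
⟨S_y⟩ = (ħ/2)·⟨σ_y⟩.

0.444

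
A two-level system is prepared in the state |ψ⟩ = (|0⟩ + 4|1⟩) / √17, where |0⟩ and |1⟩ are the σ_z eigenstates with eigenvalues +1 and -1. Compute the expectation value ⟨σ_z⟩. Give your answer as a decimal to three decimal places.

⟨σ_z⟩ = |a|² - |b|² divided by |a|²+|b|², with a, b the |0⟩, |1⟩ amplitudes.
= (1 - 16)/17 = -15/17.

-0.882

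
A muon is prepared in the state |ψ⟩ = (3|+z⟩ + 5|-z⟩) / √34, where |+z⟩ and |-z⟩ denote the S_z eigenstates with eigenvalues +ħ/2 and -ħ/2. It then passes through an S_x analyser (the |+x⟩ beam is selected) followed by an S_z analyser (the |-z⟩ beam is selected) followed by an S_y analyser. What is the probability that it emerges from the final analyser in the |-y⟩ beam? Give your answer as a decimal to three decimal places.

First analyser (S_x): P(|+x⟩) = |⟨+x|ψ⟩|² = 64/68.
After stage 1 the state is |+x⟩; P(|-z⟩) = |⟨-z|+x⟩|² = 1/2.
After stage 2 the state is |-z⟩; P(|-y⟩) = |⟨-y|-z⟩|² = 1/2.
Joint probability = 64/68 × 1/2 × 1/2 = 0.235.

0.235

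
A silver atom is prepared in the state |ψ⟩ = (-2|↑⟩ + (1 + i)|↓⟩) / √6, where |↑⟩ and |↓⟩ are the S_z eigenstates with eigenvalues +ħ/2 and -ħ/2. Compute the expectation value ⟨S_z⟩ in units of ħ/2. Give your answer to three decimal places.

⟨σ_z⟩ = |a|² - |b|² divided by |a|²+|b|², with a, b the |↑⟩, |↓⟩ amplitudes.
= (4 - 2)/6 = 2/6.
⟨S_z⟩ = (ħ/2)·⟨σ_z⟩.

0.333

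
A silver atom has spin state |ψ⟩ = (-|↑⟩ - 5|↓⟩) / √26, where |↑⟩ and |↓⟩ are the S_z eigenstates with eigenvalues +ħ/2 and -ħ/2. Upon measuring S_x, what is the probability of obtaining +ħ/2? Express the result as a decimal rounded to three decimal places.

0.692

|+x⟩ = (|↑⟩ + |↓⟩)/√2, so ⟨+x|ψ⟩ = (-6) / (√2·√26).
P = |-6|² / 52 = 36/52.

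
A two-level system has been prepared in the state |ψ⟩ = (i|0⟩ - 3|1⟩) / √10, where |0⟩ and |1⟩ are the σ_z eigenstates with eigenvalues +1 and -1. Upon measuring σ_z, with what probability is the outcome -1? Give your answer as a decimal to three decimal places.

The -1 outcome corresponds to |1⟩. Its amplitude in |ψ⟩ is -3/√10.
P = |-3|² / 10 = 9/10.

0.900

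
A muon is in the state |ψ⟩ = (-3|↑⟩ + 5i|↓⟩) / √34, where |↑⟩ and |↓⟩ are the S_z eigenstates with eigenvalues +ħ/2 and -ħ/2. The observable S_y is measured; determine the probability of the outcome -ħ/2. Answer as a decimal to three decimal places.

|-y⟩ = (|↑⟩ - i|↓⟩)/√2, so ⟨-y|ψ⟩ = (-8) / (√2·√34).
P = |-8|² / 68 = 64/68.

0.941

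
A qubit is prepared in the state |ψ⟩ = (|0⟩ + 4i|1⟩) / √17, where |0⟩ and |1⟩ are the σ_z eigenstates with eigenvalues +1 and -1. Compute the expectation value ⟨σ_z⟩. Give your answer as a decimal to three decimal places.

-0.882

⟨σ_z⟩ = |a|² - |b|² divided by |a|²+|b|², with a, b the |0⟩, |1⟩ amplitudes.
= (1 - 16)/17 = -15/17.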